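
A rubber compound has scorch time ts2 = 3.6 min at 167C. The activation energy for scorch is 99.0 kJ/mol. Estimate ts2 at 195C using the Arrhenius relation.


Convert temperatures: T1 = 167 + 273.15 = 440.15 K, T2 = 195 + 273.15 = 468.15 K
ts2_new = 3.6 * exp(99000 / 8.314 * (1/468.15 - 1/440.15))
1/T2 - 1/T1 = -1.3589e-04
ts2_new = 0.71 min

0.71 min


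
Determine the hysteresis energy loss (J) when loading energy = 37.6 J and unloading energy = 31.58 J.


Hysteresis loss = loading - unloading
= 37.6 - 31.58
= 6.02 J

6.02 J


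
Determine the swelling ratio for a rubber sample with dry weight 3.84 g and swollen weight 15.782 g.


Q = W_swollen / W_dry
Q = 15.782 / 3.84
Q = 4.11

Q = 4.11


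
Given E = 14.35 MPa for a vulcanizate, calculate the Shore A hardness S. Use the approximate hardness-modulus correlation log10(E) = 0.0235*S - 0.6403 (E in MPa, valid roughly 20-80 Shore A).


log10(E) = 0.0235*S - 0.6403  =>  S = (log10(E) + 0.6403) / 0.0235
log10(14.35) = 1.156852
S = (1.156852 + 0.6403) / 0.0235 = 1.797152 / 0.0235
S = 76.5

Shore A = 76.5


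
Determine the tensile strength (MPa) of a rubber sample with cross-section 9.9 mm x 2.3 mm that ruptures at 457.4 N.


Area = width * thickness = 9.9 * 2.3 = 22.77 mm^2
TS = force / area = 457.4 / 22.77 = 20.09 MPa

20.09 MPa


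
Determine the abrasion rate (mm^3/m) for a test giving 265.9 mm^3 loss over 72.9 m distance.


Rate = volume_loss / distance
= 265.9 / 72.9
= 3.647 mm^3/m

3.647 mm^3/m


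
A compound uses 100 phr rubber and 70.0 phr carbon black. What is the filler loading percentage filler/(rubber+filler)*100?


Filler % = filler / (rubber + filler) * 100
= 70.0 / (100 + 70.0) * 100
= 70.0 / 170.0 * 100
= 41.18%

41.18%


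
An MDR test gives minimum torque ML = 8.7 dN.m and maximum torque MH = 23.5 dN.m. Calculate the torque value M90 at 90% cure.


M90 = ML + 0.9 * (MH - ML)
M90 = 8.7 + 0.9 * (23.5 - 8.7)
M90 = 8.7 + 0.9 * 14.8
M90 = 22.02 dN.m

22.02 dN.m


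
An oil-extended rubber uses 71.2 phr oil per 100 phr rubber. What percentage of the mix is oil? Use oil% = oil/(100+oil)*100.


Oil % = oil / (100 + oil) * 100
= 71.2 / (100 + 71.2) * 100
= 71.2 / 171.2 * 100
= 41.59%

41.59%


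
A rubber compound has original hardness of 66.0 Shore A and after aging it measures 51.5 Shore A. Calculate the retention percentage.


Retention = aged / original * 100
= 51.5 / 66.0 * 100
= 78.0%

78.0%


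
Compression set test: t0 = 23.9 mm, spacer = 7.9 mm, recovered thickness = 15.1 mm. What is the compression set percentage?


CS = (t0 - recovered) / (t0 - ts) * 100
= (23.9 - 15.1) / (23.9 - 7.9) * 100
= 8.8 / 16.0 * 100
= 55.0%

55.0%


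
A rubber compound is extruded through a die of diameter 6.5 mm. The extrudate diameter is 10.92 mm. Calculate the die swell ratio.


Die swell ratio = D_extrudate / D_die
= 10.92 / 6.5
= 1.68

Die swell = 1.68


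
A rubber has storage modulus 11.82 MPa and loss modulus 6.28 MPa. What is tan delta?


tan delta = E'' / E'
= 6.28 / 11.82
= 0.5313

tan delta = 0.5313


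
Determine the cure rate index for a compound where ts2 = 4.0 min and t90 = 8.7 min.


CRI = 100 / (t90 - ts2)
= 100 / (8.7 - 4.0)
= 100 / 4.7
= 21.28 min^-1

21.28 min^-1


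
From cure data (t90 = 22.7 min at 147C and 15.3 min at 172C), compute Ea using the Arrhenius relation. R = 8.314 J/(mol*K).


T1 = 420.15 K, T2 = 445.15 K
1/T1 - 1/T2 = 1.3367e-04
ln(t1/t2) = ln(22.7/15.3) = 0.3945
Ea = 8.314 * 0.3945 / 1.3367e-04 = 24538.1084 J/mol
Ea = 24.54 kJ/mol

24.54 kJ/mol


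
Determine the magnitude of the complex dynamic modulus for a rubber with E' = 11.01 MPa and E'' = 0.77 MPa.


|E*| = sqrt(E'^2 + E''^2)
= sqrt(11.01^2 + 0.77^2)
= sqrt(121.2201 + 0.5929)
= 11.037 MPa

11.037 MPa


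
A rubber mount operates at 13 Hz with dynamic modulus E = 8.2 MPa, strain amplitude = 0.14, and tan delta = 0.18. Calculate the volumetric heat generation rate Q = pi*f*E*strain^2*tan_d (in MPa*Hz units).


Q = pi * f * E * strain^2 * tan_d
= pi * 13 * 8.2 * 0.14^2 * 0.18
= pi * 13 * 8.2 * 0.0196 * 0.18
= 1.1815

Q = 1.1815


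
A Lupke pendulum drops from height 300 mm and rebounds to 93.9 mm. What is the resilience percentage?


Resilience = h_rebound / h_drop * 100
= 93.9 / 300 * 100
= 31.3%

31.3%


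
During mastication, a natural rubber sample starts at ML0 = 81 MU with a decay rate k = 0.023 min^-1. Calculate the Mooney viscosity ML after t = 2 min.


ML = ML0 * exp(-k * t)
ML = 81 * exp(-0.023 * 2)
ML = 81 * 0.9550
ML = 77.36 MU

77.36 MU


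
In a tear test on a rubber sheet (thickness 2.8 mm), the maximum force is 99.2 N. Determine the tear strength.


Tear strength = force / thickness
= 99.2 / 2.8
= 35.43 N/mm

35.43 N/mm


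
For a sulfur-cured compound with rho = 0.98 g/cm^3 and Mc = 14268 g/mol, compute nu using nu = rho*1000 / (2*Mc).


nu = rho * 1000 / (2 * Mc)
nu = 0.98 * 1000 / (2 * 14268)
nu = 980.0 / 28536
nu = 0.0343 mol/L

0.0343 mol/L


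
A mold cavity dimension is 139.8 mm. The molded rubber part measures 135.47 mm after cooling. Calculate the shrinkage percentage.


Shrinkage = (mold - part) / mold * 100
= (139.8 - 135.47) / 139.8 * 100
= 4.33 / 139.8 * 100
= 3.1%

3.1%


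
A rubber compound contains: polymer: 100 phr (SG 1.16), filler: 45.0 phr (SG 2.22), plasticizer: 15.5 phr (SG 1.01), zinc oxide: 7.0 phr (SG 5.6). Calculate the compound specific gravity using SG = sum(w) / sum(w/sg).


Sum of weights = 167.5
Volume contributions:
  polymer: 100/1.16 = 86.2069
  filler: 45.0/2.22 = 20.2703
  plasticizer: 15.5/1.01 = 15.3465
  zinc oxide: 7.0/5.6 = 1.2500
Sum of volumes = 123.0737
SG = 167.5 / 123.0737 = 1.361

SG = 1.361


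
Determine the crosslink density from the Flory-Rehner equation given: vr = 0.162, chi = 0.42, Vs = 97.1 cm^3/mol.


ln(1 - vr) = ln(1 - 0.162) = -0.1767
Numerator = -((-0.1767) + 0.162 + 0.42 * 0.162^2) = 0.0037
Denominator = 97.1 * (0.162^(1/3) - 0.162/2) = 45.0676
nu = 0.0037 / 45.0676 = 8.2425e-05 mol/cm^3

8.2425e-05 mol/cm^3


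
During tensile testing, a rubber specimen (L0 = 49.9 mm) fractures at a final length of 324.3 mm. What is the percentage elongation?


Elongation = (Lf - L0) / L0 * 100
= (324.3 - 49.9) / 49.9 * 100
= 274.4 / 49.9 * 100
= 549.9%

549.9%


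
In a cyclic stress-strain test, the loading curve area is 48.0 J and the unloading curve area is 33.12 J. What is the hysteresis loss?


Hysteresis loss = loading - unloading
= 48.0 - 33.12
= 14.88 J

14.88 J


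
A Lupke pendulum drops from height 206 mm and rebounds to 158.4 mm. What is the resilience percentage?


Resilience = h_rebound / h_drop * 100
= 158.4 / 206 * 100
= 76.9%

76.9%


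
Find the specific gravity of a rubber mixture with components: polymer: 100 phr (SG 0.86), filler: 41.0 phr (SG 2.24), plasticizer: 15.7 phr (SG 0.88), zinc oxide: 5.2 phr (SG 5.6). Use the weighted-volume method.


Sum of weights = 161.9
Volume contributions:
  polymer: 100/0.86 = 116.2791
  filler: 41.0/2.24 = 18.3036
  plasticizer: 15.7/0.88 = 17.8409
  zinc oxide: 5.2/5.6 = 0.9286
Sum of volumes = 153.3521
SG = 161.9 / 153.3521 = 1.056

SG = 1.056


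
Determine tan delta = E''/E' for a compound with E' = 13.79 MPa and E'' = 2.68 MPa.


tan delta = E'' / E'
= 2.68 / 13.79
= 0.1943

tan delta = 0.1943


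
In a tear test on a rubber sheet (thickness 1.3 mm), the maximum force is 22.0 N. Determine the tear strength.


Tear strength = force / thickness
= 22.0 / 1.3
= 16.92 N/mm

16.92 N/mm


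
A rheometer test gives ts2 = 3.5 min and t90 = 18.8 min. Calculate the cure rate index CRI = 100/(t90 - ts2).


CRI = 100 / (t90 - ts2)
= 100 / (18.8 - 3.5)
= 100 / 15.3
= 6.54 min^-1

6.54 min^-1


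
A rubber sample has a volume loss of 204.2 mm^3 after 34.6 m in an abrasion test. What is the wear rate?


Rate = volume_loss / distance
= 204.2 / 34.6
= 5.902 mm^3/m

5.902 mm^3/m


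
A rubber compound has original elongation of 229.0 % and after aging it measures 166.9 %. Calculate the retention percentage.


Retention = aged / original * 100
= 166.9 / 229.0 * 100
= 72.9%

72.9%


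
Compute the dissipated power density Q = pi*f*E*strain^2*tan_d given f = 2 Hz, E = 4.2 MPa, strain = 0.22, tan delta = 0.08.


Q = pi * f * E * strain^2 * tan_d
= pi * 2 * 4.2 * 0.22^2 * 0.08
= pi * 2 * 4.2 * 0.0484 * 0.08
= 0.1022

Q = 0.1022


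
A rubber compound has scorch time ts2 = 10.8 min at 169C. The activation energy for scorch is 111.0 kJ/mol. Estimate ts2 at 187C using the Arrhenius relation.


Convert temperatures: T1 = 169 + 273.15 = 442.15 K, T2 = 187 + 273.15 = 460.15 K
ts2_new = 10.8 * exp(111000 / 8.314 * (1/460.15 - 1/442.15))
1/T2 - 1/T1 = -8.8472e-05
ts2_new = 3.31 min

3.31 min


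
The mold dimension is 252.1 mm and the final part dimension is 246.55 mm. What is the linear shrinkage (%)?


Shrinkage = (mold - part) / mold * 100
= (252.1 - 246.55) / 252.1 * 100
= 5.55 / 252.1 * 100
= 2.2%

2.2%


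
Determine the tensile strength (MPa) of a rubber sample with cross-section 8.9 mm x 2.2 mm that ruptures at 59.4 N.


Area = width * thickness = 8.9 * 2.2 = 19.58 mm^2
TS = force / area = 59.4 / 19.58 = 3.03 MPa

3.03 MPa


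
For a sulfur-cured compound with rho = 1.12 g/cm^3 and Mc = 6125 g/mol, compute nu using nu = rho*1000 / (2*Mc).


nu = rho * 1000 / (2 * Mc)
nu = 1.12 * 1000 / (2 * 6125)
nu = 1120.0 / 12250
nu = 0.0914 mol/L

0.0914 mol/L


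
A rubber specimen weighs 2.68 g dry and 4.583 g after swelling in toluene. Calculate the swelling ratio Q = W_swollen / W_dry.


Q = W_swollen / W_dry
Q = 4.583 / 2.68
Q = 1.71

Q = 1.71


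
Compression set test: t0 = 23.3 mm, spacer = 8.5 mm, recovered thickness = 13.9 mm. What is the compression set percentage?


CS = (t0 - recovered) / (t0 - ts) * 100
= (23.3 - 13.9) / (23.3 - 8.5) * 100
= 9.4 / 14.8 * 100
= 63.5%

63.5%


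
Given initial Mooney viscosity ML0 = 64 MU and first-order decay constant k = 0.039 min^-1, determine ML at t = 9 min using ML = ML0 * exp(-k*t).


ML = ML0 * exp(-k * t)
ML = 64 * exp(-0.039 * 9)
ML = 64 * 0.7040
ML = 45.05 MU

45.05 MU


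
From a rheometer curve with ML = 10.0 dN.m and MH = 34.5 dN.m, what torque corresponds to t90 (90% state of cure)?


M90 = ML + 0.9 * (MH - ML)
M90 = 10.0 + 0.9 * (34.5 - 10.0)
M90 = 10.0 + 0.9 * 24.5
M90 = 32.05 dN.m

32.05 dN.m


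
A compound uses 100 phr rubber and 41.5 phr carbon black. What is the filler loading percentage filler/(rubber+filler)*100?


Filler % = filler / (rubber + filler) * 100
= 41.5 / (100 + 41.5) * 100
= 41.5 / 141.5 * 100
= 29.33%

29.33%


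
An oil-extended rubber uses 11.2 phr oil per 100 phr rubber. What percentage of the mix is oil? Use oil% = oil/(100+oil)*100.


Oil % = oil / (100 + oil) * 100
= 11.2 / (100 + 11.2) * 100
= 11.2 / 111.2 * 100
= 10.07%

10.07%


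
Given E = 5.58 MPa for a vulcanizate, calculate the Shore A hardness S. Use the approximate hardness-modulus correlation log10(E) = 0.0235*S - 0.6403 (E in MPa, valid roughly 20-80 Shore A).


log10(E) = 0.0235*S - 0.6403  =>  S = (log10(E) + 0.6403) / 0.0235
log10(5.58) = 0.746634
S = (0.746634 + 0.6403) / 0.0235 = 1.386934 / 0.0235
S = 59.0

Shore A = 59.0


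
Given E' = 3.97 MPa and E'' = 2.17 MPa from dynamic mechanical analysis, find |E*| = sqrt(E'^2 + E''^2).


|E*| = sqrt(E'^2 + E''^2)
= sqrt(3.97^2 + 2.17^2)
= sqrt(15.7609 + 4.7089)
= 4.524 MPa

4.524 MPa


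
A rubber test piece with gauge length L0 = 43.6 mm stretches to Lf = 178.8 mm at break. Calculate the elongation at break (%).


Elongation = (Lf - L0) / L0 * 100
= (178.8 - 43.6) / 43.6 * 100
= 135.2 / 43.6 * 100
= 310.1%

310.1%


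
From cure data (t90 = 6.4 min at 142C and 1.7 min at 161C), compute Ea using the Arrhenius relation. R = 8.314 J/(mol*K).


T1 = 415.15 K, T2 = 434.15 K
1/T1 - 1/T2 = 1.0542e-04
ln(t1/t2) = ln(6.4/1.7) = 1.3257
Ea = 8.314 * 1.3257 / 1.0542e-04 = 104553.0267 J/mol
Ea = 104.55 kJ/mol

104.55 kJ/mol


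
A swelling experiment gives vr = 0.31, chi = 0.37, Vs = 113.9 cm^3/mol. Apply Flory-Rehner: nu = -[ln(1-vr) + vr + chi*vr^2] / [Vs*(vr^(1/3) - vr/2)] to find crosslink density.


ln(1 - vr) = ln(1 - 0.31) = -0.3711
Numerator = -((-0.3711) + 0.31 + 0.37 * 0.31^2) = 0.0255
Denominator = 113.9 * (0.31^(1/3) - 0.31/2) = 59.4319
nu = 0.0255 / 59.4319 = 4.2918e-04 mol/cm^3

4.2918e-04 mol/cm^3


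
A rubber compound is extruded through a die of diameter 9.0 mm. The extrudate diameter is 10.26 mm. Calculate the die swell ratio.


Die swell ratio = D_extrudate / D_die
= 10.26 / 9.0
= 1.14

Die swell = 1.14


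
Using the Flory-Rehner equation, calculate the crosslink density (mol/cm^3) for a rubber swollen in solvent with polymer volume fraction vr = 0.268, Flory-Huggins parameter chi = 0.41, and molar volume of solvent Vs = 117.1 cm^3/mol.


ln(1 - vr) = ln(1 - 0.268) = -0.3120
Numerator = -((-0.3120) + 0.268 + 0.41 * 0.268^2) = 0.0145
Denominator = 117.1 * (0.268^(1/3) - 0.268/2) = 59.8066
nu = 0.0145 / 59.8066 = 2.4290e-04 mol/cm^3

2.4290e-04 mol/cm^3


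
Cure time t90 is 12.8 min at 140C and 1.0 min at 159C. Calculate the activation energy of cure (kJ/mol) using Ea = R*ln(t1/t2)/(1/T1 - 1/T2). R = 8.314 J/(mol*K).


T1 = 413.15 K, T2 = 432.15 K
1/T1 - 1/T2 = 1.0642e-04
ln(t1/t2) = ln(12.8/1.0) = 2.5494
Ea = 8.314 * 2.5494 / 1.0642e-04 = 199179.3772 J/mol
Ea = 199.18 kJ/mol

199.18 kJ/mol


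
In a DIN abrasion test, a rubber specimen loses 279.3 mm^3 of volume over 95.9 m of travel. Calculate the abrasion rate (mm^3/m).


Rate = volume_loss / distance
= 279.3 / 95.9
= 2.912 mm^3/m

2.912 mm^3/m


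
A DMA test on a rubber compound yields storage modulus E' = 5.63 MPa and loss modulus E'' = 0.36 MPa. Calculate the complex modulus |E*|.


|E*| = sqrt(E'^2 + E''^2)
= sqrt(5.63^2 + 0.36^2)
= sqrt(31.6969 + 0.1296)
= 5.641 MPa

5.641 MPa


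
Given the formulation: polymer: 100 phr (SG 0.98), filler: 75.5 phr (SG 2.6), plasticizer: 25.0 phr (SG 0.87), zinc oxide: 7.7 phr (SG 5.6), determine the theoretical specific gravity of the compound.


Sum of weights = 208.2
Volume contributions:
  polymer: 100/0.98 = 102.0408
  filler: 75.5/2.6 = 29.0385
  plasticizer: 25.0/0.87 = 28.7356
  zinc oxide: 7.7/5.6 = 1.3750
Sum of volumes = 161.1899
SG = 208.2 / 161.1899 = 1.292

SG = 1.292


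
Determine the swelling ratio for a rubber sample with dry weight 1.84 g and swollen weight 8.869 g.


Q = W_swollen / W_dry
Q = 8.869 / 1.84
Q = 4.82

Q = 4.82


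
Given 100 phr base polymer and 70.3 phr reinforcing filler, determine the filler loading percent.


Filler % = filler / (rubber + filler) * 100
= 70.3 / (100 + 70.3) * 100
= 70.3 / 170.3 * 100
= 41.28%

41.28%


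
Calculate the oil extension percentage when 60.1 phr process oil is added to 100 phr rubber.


Oil % = oil / (100 + oil) * 100
= 60.1 / (100 + 60.1) * 100
= 60.1 / 160.1 * 100
= 37.54%

37.54%


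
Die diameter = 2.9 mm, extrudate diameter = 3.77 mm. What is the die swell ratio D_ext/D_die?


Die swell ratio = D_extrudate / D_die
= 3.77 / 2.9
= 1.3

Die swell = 1.3


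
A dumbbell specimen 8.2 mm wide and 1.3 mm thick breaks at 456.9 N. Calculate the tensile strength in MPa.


Area = width * thickness = 8.2 * 1.3 = 10.66 mm^2
TS = force / area = 456.9 / 10.66 = 42.86 MPa

42.86 MPa


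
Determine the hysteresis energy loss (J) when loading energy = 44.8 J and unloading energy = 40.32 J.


Hysteresis loss = loading - unloading
= 44.8 - 40.32
= 4.48 J

4.48 J


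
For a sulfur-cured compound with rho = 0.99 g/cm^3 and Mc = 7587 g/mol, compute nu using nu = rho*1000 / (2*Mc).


nu = rho * 1000 / (2 * Mc)
nu = 0.99 * 1000 / (2 * 7587)
nu = 990.0 / 15174
nu = 0.0652 mol/L

0.0652 mol/L


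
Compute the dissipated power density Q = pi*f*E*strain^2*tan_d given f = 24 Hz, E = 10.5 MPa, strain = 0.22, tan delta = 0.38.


Q = pi * f * E * strain^2 * tan_d
= pi * 24 * 10.5 * 0.22^2 * 0.38
= pi * 24 * 10.5 * 0.0484 * 0.38
= 14.5606

Q = 14.5606


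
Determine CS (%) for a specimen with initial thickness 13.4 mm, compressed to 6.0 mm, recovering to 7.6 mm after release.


CS = (t0 - recovered) / (t0 - ts) * 100
= (13.4 - 7.6) / (13.4 - 6.0) * 100
= 5.8 / 7.4 * 100
= 78.4%

78.4%


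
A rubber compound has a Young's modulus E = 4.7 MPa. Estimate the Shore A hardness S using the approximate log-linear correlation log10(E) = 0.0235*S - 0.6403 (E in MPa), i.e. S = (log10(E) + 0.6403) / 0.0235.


log10(E) = 0.0235*S - 0.6403  =>  S = (log10(E) + 0.6403) / 0.0235
log10(4.7) = 0.672098
S = (0.672098 + 0.6403) / 0.0235 = 1.312398 / 0.0235
S = 55.8

Shore A = 55.8


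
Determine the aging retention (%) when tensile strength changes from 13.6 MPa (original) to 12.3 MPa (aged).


Retention = aged / original * 100
= 12.3 / 13.6 * 100
= 90.4%

90.4%


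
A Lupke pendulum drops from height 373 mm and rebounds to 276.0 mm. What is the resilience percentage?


Resilience = h_rebound / h_drop * 100
= 276.0 / 373 * 100
= 74.0%

74.0%


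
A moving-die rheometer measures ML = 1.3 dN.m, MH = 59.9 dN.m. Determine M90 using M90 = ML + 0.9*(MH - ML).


M90 = ML + 0.9 * (MH - ML)
M90 = 1.3 + 0.9 * (59.9 - 1.3)
M90 = 1.3 + 0.9 * 58.6
M90 = 54.04 dN.m

54.04 dN.m


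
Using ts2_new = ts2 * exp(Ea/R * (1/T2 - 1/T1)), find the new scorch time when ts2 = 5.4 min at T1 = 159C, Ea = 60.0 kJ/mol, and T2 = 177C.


Convert temperatures: T1 = 159 + 273.15 = 432.15 K, T2 = 177 + 273.15 = 450.15 K
ts2_new = 5.4 * exp(60000 / 8.314 * (1/450.15 - 1/432.15))
1/T2 - 1/T1 = -9.2530e-05
ts2_new = 2.77 min

2.77 min


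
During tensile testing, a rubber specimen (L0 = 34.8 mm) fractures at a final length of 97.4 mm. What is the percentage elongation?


Elongation = (Lf - L0) / L0 * 100
= (97.4 - 34.8) / 34.8 * 100
= 62.6 / 34.8 * 100
= 179.9%

179.9%


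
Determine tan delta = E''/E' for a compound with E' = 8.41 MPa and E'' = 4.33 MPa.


tan delta = E'' / E'
= 4.33 / 8.41
= 0.5149

tan delta = 0.5149


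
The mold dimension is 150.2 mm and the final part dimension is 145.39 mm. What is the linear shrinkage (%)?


Shrinkage = (mold - part) / mold * 100
= (150.2 - 145.39) / 150.2 * 100
= 4.81 / 150.2 * 100
= 3.2%

3.2%


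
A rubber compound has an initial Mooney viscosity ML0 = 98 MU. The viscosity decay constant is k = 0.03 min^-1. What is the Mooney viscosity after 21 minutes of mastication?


ML = ML0 * exp(-k * t)
ML = 98 * exp(-0.03 * 21)
ML = 98 * 0.5326
ML = 52.19 MU

52.19 MU


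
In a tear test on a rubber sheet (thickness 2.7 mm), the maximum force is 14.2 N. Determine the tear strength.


Tear strength = force / thickness
= 14.2 / 2.7
= 5.26 N/mm

5.26 N/mm


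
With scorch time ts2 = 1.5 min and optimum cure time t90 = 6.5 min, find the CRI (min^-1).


CRI = 100 / (t90 - ts2)
= 100 / (6.5 - 1.5)
= 100 / 5.0
= 20.0 min^-1

20.0 min^-1


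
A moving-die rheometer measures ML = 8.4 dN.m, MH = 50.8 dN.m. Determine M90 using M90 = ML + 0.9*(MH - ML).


M90 = ML + 0.9 * (MH - ML)
M90 = 8.4 + 0.9 * (50.8 - 8.4)
M90 = 8.4 + 0.9 * 42.4
M90 = 46.56 dN.m

46.56 dN.m


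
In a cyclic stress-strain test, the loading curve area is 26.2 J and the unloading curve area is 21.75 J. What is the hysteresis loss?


Hysteresis loss = loading - unloading
= 26.2 - 21.75
= 4.45 J

4.45 J


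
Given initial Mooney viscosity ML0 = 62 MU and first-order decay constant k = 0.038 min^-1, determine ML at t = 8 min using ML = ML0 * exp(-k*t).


ML = ML0 * exp(-k * t)
ML = 62 * exp(-0.038 * 8)
ML = 62 * 0.7379
ML = 45.75 MU

45.75 MU


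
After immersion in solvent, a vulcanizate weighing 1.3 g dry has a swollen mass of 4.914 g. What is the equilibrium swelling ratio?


Q = W_swollen / W_dry
Q = 4.914 / 1.3
Q = 3.78

Q = 3.78


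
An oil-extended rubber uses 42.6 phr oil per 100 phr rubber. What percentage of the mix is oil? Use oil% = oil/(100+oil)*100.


Oil % = oil / (100 + oil) * 100
= 42.6 / (100 + 42.6) * 100
= 42.6 / 142.6 * 100
= 29.87%

29.87%


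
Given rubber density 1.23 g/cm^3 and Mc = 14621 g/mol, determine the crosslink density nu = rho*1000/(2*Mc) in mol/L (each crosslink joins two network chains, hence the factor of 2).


nu = rho * 1000 / (2 * Mc)
nu = 1.23 * 1000 / (2 * 14621)
nu = 1230.0 / 29242
nu = 0.0421 mol/L

0.0421 mol/L


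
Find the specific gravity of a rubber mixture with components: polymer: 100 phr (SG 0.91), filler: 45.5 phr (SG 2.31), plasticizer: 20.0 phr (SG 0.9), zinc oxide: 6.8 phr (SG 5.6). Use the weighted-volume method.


Sum of weights = 172.3
Volume contributions:
  polymer: 100/0.91 = 109.8901
  filler: 45.5/2.31 = 19.6970
  plasticizer: 20.0/0.9 = 22.2222
  zinc oxide: 6.8/5.6 = 1.2143
Sum of volumes = 153.0236
SG = 172.3 / 153.0236 = 1.126

SG = 1.126


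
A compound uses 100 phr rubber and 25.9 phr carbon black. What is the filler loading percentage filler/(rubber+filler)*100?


Filler % = filler / (rubber + filler) * 100
= 25.9 / (100 + 25.9) * 100
= 25.9 / 125.9 * 100
= 20.57%

20.57%


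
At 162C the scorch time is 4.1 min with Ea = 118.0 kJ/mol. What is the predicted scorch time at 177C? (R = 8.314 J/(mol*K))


Convert temperatures: T1 = 162 + 273.15 = 435.15 K, T2 = 177 + 273.15 = 450.15 K
ts2_new = 4.1 * exp(118000 / 8.314 * (1/450.15 - 1/435.15))
1/T2 - 1/T1 = -7.6576e-05
ts2_new = 1.38 min

1.38 min


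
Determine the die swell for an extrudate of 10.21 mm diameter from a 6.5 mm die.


Die swell ratio = D_extrudate / D_die
= 10.21 / 6.5
= 1.571

Die swell = 1.571


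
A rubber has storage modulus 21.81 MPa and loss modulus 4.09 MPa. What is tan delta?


tan delta = E'' / E'
= 4.09 / 21.81
= 0.1875

tan delta = 0.1875


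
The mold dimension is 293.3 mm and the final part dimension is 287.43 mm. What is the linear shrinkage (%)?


Shrinkage = (mold - part) / mold * 100
= (293.3 - 287.43) / 293.3 * 100
= 5.87 / 293.3 * 100
= 2.0%

2.0%


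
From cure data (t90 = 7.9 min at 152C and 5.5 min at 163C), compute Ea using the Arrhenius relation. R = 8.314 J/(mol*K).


T1 = 425.15 K, T2 = 436.15 K
1/T1 - 1/T2 = 5.9322e-05
ln(t1/t2) = ln(7.9/5.5) = 0.3621
Ea = 8.314 * 0.3621 / 5.9322e-05 = 50750.6386 J/mol
Ea = 50.75 kJ/mol

50.75 kJ/mol


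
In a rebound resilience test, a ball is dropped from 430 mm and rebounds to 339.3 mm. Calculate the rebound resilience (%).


Resilience = h_rebound / h_drop * 100
= 339.3 / 430 * 100
= 78.9%

78.9%


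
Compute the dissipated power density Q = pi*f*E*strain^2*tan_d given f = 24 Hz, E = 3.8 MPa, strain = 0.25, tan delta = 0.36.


Q = pi * f * E * strain^2 * tan_d
= pi * 24 * 3.8 * 0.25^2 * 0.36
= pi * 24 * 3.8 * 0.0625 * 0.36
= 6.4465

Q = 6.4465


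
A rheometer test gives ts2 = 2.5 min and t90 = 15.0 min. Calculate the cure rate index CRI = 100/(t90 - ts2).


CRI = 100 / (t90 - ts2)
= 100 / (15.0 - 2.5)
= 100 / 12.5
= 8.0 min^-1

8.0 min^-1


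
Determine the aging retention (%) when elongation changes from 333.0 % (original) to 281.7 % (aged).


Retention = aged / original * 100
= 281.7 / 333.0 * 100
= 84.6%

84.6%


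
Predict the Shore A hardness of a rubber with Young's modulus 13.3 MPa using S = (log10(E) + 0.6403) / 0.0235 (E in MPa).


log10(E) = 0.0235*S - 0.6403  =>  S = (log10(E) + 0.6403) / 0.0235
log10(13.3) = 1.123852
S = (1.123852 + 0.6403) / 0.0235 = 1.764152 / 0.0235
S = 75.1

Shore A = 75.1


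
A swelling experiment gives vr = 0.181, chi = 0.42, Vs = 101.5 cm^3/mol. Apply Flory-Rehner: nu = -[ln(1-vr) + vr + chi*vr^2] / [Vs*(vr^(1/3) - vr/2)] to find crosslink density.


ln(1 - vr) = ln(1 - 0.181) = -0.1997
Numerator = -((-0.1997) + 0.181 + 0.42 * 0.181^2) = 0.0049
Denominator = 101.5 * (0.181^(1/3) - 0.181/2) = 48.2293
nu = 0.0049 / 48.2293 = 1.0184e-04 mol/cm^3

1.0184e-04 mol/cm^3


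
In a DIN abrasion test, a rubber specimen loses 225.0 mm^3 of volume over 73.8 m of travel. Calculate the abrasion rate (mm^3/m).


Rate = volume_loss / distance
= 225.0 / 73.8
= 3.049 mm^3/m

3.049 mm^3/m


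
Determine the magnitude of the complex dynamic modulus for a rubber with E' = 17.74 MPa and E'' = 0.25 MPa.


|E*| = sqrt(E'^2 + E''^2)
= sqrt(17.74^2 + 0.25^2)
= sqrt(314.7076 + 0.0625)
= 17.742 MPa

17.742 MPa


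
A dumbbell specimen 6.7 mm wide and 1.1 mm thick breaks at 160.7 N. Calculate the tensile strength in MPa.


Area = width * thickness = 6.7 * 1.1 = 7.37 mm^2
TS = force / area = 160.7 / 7.37 = 21.8 MPa

21.8 MPa


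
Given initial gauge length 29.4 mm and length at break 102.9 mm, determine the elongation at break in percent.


Elongation = (Lf - L0) / L0 * 100
= (102.9 - 29.4) / 29.4 * 100
= 73.5 / 29.4 * 100
= 250.0%

250.0%


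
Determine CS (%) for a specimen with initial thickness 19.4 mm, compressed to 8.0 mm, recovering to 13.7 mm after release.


CS = (t0 - recovered) / (t0 - ts) * 100
= (19.4 - 13.7) / (19.4 - 8.0) * 100
= 5.7 / 11.4 * 100
= 50.0%

50.0%


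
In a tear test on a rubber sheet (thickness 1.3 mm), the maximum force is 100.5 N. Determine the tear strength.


Tear strength = force / thickness
= 100.5 / 1.3
= 77.31 N/mm

77.31 N/mm


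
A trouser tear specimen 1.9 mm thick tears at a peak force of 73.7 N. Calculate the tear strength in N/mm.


Tear strength = force / thickness
= 73.7 / 1.9
= 38.79 N/mm

38.79 N/mm


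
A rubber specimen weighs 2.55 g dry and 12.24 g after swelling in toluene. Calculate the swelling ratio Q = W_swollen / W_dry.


Q = W_swollen / W_dry
Q = 12.24 / 2.55
Q = 4.8

Q = 4.8


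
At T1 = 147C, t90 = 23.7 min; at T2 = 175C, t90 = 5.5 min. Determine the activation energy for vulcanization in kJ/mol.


T1 = 420.15 K, T2 = 448.15 K
1/T1 - 1/T2 = 1.4871e-04
ln(t1/t2) = ln(23.7/5.5) = 1.4607
Ea = 8.314 * 1.4607 / 1.4871e-04 = 81667.4135 J/mol
Ea = 81.67 kJ/mol

81.67 kJ/mol


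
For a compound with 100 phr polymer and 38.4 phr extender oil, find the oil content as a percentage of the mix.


Oil % = oil / (100 + oil) * 100
= 38.4 / (100 + 38.4) * 100
= 38.4 / 138.4 * 100
= 27.75%

27.75%


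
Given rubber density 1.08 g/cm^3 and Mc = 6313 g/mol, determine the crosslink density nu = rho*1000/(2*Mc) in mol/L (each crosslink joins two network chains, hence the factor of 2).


nu = rho * 1000 / (2 * Mc)
nu = 1.08 * 1000 / (2 * 6313)
nu = 1080.0 / 12626
nu = 0.0855 mol/L

0.0855 mol/L


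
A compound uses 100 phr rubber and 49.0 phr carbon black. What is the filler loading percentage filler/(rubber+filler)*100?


Filler % = filler / (rubber + filler) * 100
= 49.0 / (100 + 49.0) * 100
= 49.0 / 149.0 * 100
= 32.89%

32.89%


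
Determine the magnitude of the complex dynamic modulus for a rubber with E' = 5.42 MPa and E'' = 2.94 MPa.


|E*| = sqrt(E'^2 + E''^2)
= sqrt(5.42^2 + 2.94^2)
= sqrt(29.3764 + 8.6436)
= 6.166 MPa

6.166 MPa


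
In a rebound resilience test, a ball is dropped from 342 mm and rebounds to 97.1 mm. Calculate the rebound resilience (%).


Resilience = h_rebound / h_drop * 100
= 97.1 / 342 * 100
= 28.4%

28.4%


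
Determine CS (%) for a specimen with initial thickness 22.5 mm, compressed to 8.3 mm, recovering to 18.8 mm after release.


CS = (t0 - recovered) / (t0 - ts) * 100
= (22.5 - 18.8) / (22.5 - 8.3) * 100
= 3.7 / 14.2 * 100
= 26.1%

26.1%


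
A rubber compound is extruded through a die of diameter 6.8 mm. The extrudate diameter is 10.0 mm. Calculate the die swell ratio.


Die swell ratio = D_extrudate / D_die
= 10.0 / 6.8
= 1.471

Die swell = 1.471


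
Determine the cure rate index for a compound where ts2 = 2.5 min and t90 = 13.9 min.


CRI = 100 / (t90 - ts2)
= 100 / (13.9 - 2.5)
= 100 / 11.4
= 8.77 min^-1

8.77 min^-1


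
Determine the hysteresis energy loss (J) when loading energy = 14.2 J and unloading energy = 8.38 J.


Hysteresis loss = loading - unloading
= 14.2 - 8.38
= 5.82 J

5.82 J


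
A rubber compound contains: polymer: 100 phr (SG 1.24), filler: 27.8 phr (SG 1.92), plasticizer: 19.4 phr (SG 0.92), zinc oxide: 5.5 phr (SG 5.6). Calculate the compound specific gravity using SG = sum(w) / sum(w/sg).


Sum of weights = 152.7
Volume contributions:
  polymer: 100/1.24 = 80.6452
  filler: 27.8/1.92 = 14.4792
  plasticizer: 19.4/0.92 = 21.0870
  zinc oxide: 5.5/5.6 = 0.9821
Sum of volumes = 117.1934
SG = 152.7 / 117.1934 = 1.303

SG = 1.303


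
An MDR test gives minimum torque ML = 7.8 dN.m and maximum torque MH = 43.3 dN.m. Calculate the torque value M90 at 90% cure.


M90 = ML + 0.9 * (MH - ML)
M90 = 7.8 + 0.9 * (43.3 - 7.8)
M90 = 7.8 + 0.9 * 35.5
M90 = 39.75 dN.m

39.75 dN.m


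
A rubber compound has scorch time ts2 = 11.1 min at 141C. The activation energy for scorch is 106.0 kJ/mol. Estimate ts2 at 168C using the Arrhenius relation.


Convert temperatures: T1 = 141 + 273.15 = 414.15 K, T2 = 168 + 273.15 = 441.15 K
ts2_new = 11.1 * exp(106000 / 8.314 * (1/441.15 - 1/414.15))
1/T2 - 1/T1 = -1.4778e-04
ts2_new = 1.69 min

1.69 min


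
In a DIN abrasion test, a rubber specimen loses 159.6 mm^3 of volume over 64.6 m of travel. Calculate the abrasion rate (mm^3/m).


Rate = volume_loss / distance
= 159.6 / 64.6
= 2.471 mm^3/m

2.471 mm^3/m


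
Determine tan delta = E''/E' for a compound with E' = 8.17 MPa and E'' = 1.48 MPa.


tan delta = E'' / E'
= 1.48 / 8.17
= 0.1812

tan delta = 0.1812


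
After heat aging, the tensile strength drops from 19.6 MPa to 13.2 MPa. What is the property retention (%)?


Retention = aged / original * 100
= 13.2 / 19.6 * 100
= 67.3%

67.3%


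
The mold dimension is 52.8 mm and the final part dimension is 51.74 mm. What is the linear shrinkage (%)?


Shrinkage = (mold - part) / mold * 100
= (52.8 - 51.74) / 52.8 * 100
= 1.06 / 52.8 * 100
= 2.01%

2.01%


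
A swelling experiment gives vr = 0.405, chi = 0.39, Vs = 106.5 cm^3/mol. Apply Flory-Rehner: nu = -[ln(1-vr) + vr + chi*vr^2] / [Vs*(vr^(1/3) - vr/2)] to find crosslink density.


ln(1 - vr) = ln(1 - 0.405) = -0.5192
Numerator = -((-0.5192) + 0.405 + 0.39 * 0.405^2) = 0.0502
Denominator = 106.5 * (0.405^(1/3) - 0.405/2) = 57.2292
nu = 0.0502 / 57.2292 = 8.7760e-04 mol/cm^3

8.7760e-04 mol/cm^3


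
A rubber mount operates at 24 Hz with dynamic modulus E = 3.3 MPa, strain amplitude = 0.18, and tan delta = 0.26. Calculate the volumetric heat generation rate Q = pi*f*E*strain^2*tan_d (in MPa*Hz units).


Q = pi * f * E * strain^2 * tan_d
= pi * 24 * 3.3 * 0.18^2 * 0.26
= pi * 24 * 3.3 * 0.0324 * 0.26
= 2.0960

Q = 2.0960


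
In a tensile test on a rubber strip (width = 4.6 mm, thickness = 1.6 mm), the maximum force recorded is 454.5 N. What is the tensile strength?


Area = width * thickness = 4.6 * 1.6 = 7.36 mm^2
TS = force / area = 454.5 / 7.36 = 61.75 MPa

61.75 MPa


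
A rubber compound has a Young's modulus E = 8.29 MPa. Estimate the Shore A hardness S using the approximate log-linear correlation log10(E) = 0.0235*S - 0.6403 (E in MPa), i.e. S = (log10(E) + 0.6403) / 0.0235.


log10(E) = 0.0235*S - 0.6403  =>  S = (log10(E) + 0.6403) / 0.0235
log10(8.29) = 0.918555
S = (0.918555 + 0.6403) / 0.0235 = 1.558855 / 0.0235
S = 66.3

Shore A = 66.3


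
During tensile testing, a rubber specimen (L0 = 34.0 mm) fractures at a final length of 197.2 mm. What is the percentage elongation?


Elongation = (Lf - L0) / L0 * 100
= (197.2 - 34.0) / 34.0 * 100
= 163.2 / 34.0 * 100
= 480.0%

480.0%


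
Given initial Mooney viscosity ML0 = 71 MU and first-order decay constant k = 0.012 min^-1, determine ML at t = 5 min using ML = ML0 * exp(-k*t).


ML = ML0 * exp(-k * t)
ML = 71 * exp(-0.012 * 5)
ML = 71 * 0.9418
ML = 66.87 MU

66.87 MU


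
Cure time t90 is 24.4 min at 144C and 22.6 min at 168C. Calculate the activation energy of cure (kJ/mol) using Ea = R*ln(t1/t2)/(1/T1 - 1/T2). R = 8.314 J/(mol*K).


T1 = 417.15 K, T2 = 441.15 K
1/T1 - 1/T2 = 1.3042e-04
ln(t1/t2) = ln(24.4/22.6) = 0.0766
Ea = 8.314 * 0.0766 / 1.3042e-04 = 4885.3358 J/mol
Ea = 4.89 kJ/mol

4.89 kJ/mol


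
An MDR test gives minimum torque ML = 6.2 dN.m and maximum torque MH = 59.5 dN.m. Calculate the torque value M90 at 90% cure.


M90 = ML + 0.9 * (MH - ML)
M90 = 6.2 + 0.9 * (59.5 - 6.2)
M90 = 6.2 + 0.9 * 53.3
M90 = 54.17 dN.m

54.17 dN.m


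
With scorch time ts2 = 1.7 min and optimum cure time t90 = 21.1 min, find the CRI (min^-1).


CRI = 100 / (t90 - ts2)
= 100 / (21.1 - 1.7)
= 100 / 19.4
= 5.15 min^-1

5.15 min^-1


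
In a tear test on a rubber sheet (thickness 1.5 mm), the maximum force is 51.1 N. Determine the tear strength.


Tear strength = force / thickness
= 51.1 / 1.5
= 34.07 N/mm

34.07 N/mm


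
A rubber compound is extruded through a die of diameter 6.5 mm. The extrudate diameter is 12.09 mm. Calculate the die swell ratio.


Die swell ratio = D_extrudate / D_die
= 12.09 / 6.5
= 1.86

Die swell = 1.86


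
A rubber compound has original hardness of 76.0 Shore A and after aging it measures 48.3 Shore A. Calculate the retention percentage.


Retention = aged / original * 100
= 48.3 / 76.0 * 100
= 63.6%

63.6%


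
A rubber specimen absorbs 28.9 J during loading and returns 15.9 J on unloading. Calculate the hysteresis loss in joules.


Hysteresis loss = loading - unloading
= 28.9 - 15.9
= 13.0 J

13.0 J


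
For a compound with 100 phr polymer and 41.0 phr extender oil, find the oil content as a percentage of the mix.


Oil % = oil / (100 + oil) * 100
= 41.0 / (100 + 41.0) * 100
= 41.0 / 141.0 * 100
= 29.08%

29.08%


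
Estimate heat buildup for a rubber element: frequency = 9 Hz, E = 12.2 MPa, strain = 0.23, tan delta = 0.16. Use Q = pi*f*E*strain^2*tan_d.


Q = pi * f * E * strain^2 * tan_d
= pi * 9 * 12.2 * 0.23^2 * 0.16
= pi * 9 * 12.2 * 0.0529 * 0.16
= 2.9196

Q = 2.9196


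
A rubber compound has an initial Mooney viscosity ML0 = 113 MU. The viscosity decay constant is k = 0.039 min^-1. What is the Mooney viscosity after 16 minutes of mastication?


ML = ML0 * exp(-k * t)
ML = 113 * exp(-0.039 * 16)
ML = 113 * 0.5358
ML = 60.55 MU

60.55 MU


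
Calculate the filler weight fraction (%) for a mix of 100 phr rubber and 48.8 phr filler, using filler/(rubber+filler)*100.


Filler % = filler / (rubber + filler) * 100
= 48.8 / (100 + 48.8) * 100
= 48.8 / 148.8 * 100
= 32.8%

32.8%


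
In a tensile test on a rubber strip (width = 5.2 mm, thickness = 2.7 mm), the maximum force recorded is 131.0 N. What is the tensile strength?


Area = width * thickness = 5.2 * 2.7 = 14.04 mm^2
TS = force / area = 131.0 / 14.04 = 9.33 MPa

9.33 MPa


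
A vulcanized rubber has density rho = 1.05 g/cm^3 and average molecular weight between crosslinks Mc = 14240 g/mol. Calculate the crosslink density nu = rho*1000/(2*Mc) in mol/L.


nu = rho * 1000 / (2 * Mc)
nu = 1.05 * 1000 / (2 * 14240)
nu = 1050.0 / 28480
nu = 0.0369 mol/L

0.0369 mol/L


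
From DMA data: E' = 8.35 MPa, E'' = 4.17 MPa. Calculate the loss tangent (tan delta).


tan delta = E'' / E'
= 4.17 / 8.35
= 0.4994

tan delta = 0.4994


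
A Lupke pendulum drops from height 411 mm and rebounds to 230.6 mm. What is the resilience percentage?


Resilience = h_rebound / h_drop * 100
= 230.6 / 411 * 100
= 56.1%

56.1%


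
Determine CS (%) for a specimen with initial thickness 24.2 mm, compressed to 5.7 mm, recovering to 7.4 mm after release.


CS = (t0 - recovered) / (t0 - ts) * 100
= (24.2 - 7.4) / (24.2 - 5.7) * 100
= 16.8 / 18.5 * 100
= 90.8%

90.8%


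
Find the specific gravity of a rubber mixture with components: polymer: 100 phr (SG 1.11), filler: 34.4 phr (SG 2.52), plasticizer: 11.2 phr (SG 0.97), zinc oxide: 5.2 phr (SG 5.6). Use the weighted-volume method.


Sum of weights = 150.8
Volume contributions:
  polymer: 100/1.11 = 90.0901
  filler: 34.4/2.52 = 13.6508
  plasticizer: 11.2/0.97 = 11.5464
  zinc oxide: 5.2/5.6 = 0.9286
Sum of volumes = 116.2158
SG = 150.8 / 116.2158 = 1.298

SG = 1.298


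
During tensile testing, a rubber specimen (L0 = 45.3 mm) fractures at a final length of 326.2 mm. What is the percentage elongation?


Elongation = (Lf - L0) / L0 * 100
= (326.2 - 45.3) / 45.3 * 100
= 280.9 / 45.3 * 100
= 620.1%

620.1%


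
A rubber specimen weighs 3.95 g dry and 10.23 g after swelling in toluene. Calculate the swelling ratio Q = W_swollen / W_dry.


Q = W_swollen / W_dry
Q = 10.23 / 3.95
Q = 2.59

Q = 2.59


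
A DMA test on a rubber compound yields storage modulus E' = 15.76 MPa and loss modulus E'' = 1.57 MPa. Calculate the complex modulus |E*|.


|E*| = sqrt(E'^2 + E''^2)
= sqrt(15.76^2 + 1.57^2)
= sqrt(248.3776 + 2.4649)
= 15.838 MPa

15.838 MPa


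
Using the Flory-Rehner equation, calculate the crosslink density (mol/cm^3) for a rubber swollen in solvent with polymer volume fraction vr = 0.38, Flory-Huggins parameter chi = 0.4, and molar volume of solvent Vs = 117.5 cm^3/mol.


ln(1 - vr) = ln(1 - 0.38) = -0.4780
Numerator = -((-0.4780) + 0.38 + 0.4 * 0.38^2) = 0.0403
Denominator = 117.5 * (0.38^(1/3) - 0.38/2) = 62.7821
nu = 0.0403 / 62.7821 = 6.4152e-04 mol/cm^3

6.4152e-04 mol/cm^3


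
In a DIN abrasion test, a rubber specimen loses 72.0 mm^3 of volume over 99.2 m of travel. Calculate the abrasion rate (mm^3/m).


Rate = volume_loss / distance
= 72.0 / 99.2
= 0.726 mm^3/m

0.726 mm^3/m


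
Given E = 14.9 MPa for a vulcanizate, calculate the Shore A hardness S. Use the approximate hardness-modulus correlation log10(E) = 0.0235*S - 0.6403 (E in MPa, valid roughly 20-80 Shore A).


log10(E) = 0.0235*S - 0.6403  =>  S = (log10(E) + 0.6403) / 0.0235
log10(14.9) = 1.173186
S = (1.173186 + 0.6403) / 0.0235 = 1.813486 / 0.0235
S = 77.2

Shore A = 77.2


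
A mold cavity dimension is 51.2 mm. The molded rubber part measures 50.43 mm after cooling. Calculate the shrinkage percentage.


Shrinkage = (mold - part) / mold * 100
= (51.2 - 50.43) / 51.2 * 100
= 0.77 / 51.2 * 100
= 1.5%

1.5%


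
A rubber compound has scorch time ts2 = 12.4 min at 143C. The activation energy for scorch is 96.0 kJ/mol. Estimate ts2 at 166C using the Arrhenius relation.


Convert temperatures: T1 = 143 + 273.15 = 416.15 K, T2 = 166 + 273.15 = 439.15 K
ts2_new = 12.4 * exp(96000 / 8.314 * (1/439.15 - 1/416.15))
1/T2 - 1/T1 = -1.2585e-04
ts2_new = 2.9 min

2.9 min


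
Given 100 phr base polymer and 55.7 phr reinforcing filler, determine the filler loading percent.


Filler % = filler / (rubber + filler) * 100
= 55.7 / (100 + 55.7) * 100
= 55.7 / 155.7 * 100
= 35.77%

35.77%


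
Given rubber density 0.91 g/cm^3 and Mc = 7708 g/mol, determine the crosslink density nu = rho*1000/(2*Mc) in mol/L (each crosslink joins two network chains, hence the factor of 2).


nu = rho * 1000 / (2 * Mc)
nu = 0.91 * 1000 / (2 * 7708)
nu = 910.0 / 15416
nu = 0.0590 mol/L

0.0590 mol/L


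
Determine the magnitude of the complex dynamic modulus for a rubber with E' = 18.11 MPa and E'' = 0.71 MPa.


|E*| = sqrt(E'^2 + E''^2)
= sqrt(18.11^2 + 0.71^2)
= sqrt(327.9721 + 0.5041)
= 18.124 MPa

18.124 MPa


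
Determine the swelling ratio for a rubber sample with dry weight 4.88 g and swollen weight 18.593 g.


Q = W_swollen / W_dry
Q = 18.593 / 4.88
Q = 3.81

Q = 3.81


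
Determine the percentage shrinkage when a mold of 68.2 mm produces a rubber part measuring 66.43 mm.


Shrinkage = (mold - part) / mold * 100
= (68.2 - 66.43) / 68.2 * 100
= 1.77 / 68.2 * 100
= 2.6%

2.6%


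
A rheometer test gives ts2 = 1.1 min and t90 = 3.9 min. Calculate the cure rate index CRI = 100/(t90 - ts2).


CRI = 100 / (t90 - ts2)
= 100 / (3.9 - 1.1)
= 100 / 2.8
= 35.71 min^-1

35.71 min^-1


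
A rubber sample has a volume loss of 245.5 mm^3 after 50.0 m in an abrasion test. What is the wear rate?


Rate = volume_loss / distance
= 245.5 / 50.0
= 4.91 mm^3/m

4.91 mm^3/m
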